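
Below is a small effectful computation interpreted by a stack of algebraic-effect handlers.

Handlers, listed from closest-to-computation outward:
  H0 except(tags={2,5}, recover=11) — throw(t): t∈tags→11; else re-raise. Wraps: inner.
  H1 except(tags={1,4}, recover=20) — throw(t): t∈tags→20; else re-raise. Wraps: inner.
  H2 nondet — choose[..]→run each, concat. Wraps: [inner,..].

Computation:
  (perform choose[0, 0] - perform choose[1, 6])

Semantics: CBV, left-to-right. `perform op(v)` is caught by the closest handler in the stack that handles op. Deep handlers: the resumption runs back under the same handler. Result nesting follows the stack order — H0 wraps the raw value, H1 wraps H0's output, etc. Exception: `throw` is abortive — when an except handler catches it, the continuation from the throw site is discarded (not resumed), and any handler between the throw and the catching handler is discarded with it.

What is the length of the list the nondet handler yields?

Answer: 4

Working:
choose[0, 0] @ H2
  branch[0] choose=0:
    choose[1, 6] @ H2
      branch[0] choose=1:
        H0 returns -1
        H1 returns -1
        H2 returns [-1]
      branch[1] choose=6:
        H0 returns -6
        H1 returns -6
        H2 returns [-6]
  branch[1] choose=0:
    choose[1, 6] @ H2
      branch[0] choose=1:
        H0 returns -1
        H1 returns -1
        H2 returns [-1]
      branch[1] choose=6:
        H0 returns -6
        H1 returns -6
        H2 returns [-6]
= [-1, -6, -1, -6]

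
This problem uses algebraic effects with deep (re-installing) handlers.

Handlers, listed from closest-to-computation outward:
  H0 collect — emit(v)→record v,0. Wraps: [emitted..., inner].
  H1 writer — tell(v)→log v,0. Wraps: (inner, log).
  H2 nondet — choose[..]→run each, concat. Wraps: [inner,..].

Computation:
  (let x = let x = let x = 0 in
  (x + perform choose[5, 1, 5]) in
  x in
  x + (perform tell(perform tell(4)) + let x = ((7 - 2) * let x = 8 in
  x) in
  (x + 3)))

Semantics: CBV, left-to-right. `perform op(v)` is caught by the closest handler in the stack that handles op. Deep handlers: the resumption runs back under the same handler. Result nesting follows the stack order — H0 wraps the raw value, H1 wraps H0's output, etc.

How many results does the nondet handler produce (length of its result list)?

Evaluation trace:
choose[5, 1, 5] @ H2
  branch[0] choose=5:
    tell(4) @ H1 ⇒ log+=4
    tell(0) @ H1 ⇒ log+=0
    H0 returns [48]
    H1 returns ([48], (4, 0))
    H2 returns [([48], (4, 0))]
  branch[1] choose=1:
    tell(4) @ H1 ⇒ log+=4
    tell(0) @ H1 ⇒ log+=0
    H0 returns [44]
    H1 returns ([44], (4, 0))
    H2 returns [([44], (4, 0))]
  branch[2] choose=5:
    tell(4) @ H1 ⇒ log+=4
    tell(0) @ H1 ⇒ log+=0
    H0 returns [48]
    H1 returns ([48], (4, 0))
    H2 returns [([48], (4, 0))]
= [([48], (4, 0)), ([44], (4, 0)), ([48], (4, 0))]

Answer: 3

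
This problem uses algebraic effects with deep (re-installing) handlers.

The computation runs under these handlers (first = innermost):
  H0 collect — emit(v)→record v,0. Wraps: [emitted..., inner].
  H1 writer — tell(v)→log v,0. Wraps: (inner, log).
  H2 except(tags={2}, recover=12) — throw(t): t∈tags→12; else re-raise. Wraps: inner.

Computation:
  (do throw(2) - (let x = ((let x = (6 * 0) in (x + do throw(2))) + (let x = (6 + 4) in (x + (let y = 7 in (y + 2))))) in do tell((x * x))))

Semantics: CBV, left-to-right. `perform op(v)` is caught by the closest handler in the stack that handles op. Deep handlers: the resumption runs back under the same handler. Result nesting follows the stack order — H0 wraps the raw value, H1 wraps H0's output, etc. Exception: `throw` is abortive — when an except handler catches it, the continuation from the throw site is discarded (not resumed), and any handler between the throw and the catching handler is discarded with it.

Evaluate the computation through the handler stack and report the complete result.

Answer: 12

Evaluation trace:
throw(2) @ H2 caught ⇒ 12
= 12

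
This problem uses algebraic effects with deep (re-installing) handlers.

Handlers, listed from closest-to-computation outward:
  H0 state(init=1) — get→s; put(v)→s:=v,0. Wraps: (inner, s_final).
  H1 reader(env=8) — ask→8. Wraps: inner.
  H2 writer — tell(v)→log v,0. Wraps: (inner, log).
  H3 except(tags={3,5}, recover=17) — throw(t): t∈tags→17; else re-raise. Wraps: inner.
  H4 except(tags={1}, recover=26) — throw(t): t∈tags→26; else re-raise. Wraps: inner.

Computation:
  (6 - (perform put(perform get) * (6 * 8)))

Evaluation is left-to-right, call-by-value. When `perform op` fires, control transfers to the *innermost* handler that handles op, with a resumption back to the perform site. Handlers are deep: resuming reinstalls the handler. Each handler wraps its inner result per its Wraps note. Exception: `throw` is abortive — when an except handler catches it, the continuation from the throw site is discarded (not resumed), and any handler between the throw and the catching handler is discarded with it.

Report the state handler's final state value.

Answer: 1

Step-by-step:
get @ H0 ⇒ 1
put(1) @ H0 ⇒ s:=1
H0 returns (6, 1)
H1 returns (6, 1)
H2 returns ((6, 1), ())
H3 returns ((6, 1), ())
H4 returns ((6, 1), ())
= ((6, 1), ())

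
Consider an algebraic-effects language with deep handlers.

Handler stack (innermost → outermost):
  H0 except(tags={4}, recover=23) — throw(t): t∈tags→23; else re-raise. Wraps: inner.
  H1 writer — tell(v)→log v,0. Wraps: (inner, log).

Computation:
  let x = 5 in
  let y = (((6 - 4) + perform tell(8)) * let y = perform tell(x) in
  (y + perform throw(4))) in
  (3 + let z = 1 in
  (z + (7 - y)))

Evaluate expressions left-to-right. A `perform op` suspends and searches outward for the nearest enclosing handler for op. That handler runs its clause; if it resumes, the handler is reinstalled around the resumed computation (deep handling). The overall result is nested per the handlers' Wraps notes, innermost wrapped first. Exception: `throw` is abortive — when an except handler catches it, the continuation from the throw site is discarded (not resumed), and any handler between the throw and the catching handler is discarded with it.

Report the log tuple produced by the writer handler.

Answer: (8, 5)

Evaluation trace:
tell(8) @ H1 ⇒ log+=8
tell(5) @ H1 ⇒ log+=5
throw(4) @ H0 caught ⇒ 23
H1 returns (23, (8, 5))
= (23, (8, 5))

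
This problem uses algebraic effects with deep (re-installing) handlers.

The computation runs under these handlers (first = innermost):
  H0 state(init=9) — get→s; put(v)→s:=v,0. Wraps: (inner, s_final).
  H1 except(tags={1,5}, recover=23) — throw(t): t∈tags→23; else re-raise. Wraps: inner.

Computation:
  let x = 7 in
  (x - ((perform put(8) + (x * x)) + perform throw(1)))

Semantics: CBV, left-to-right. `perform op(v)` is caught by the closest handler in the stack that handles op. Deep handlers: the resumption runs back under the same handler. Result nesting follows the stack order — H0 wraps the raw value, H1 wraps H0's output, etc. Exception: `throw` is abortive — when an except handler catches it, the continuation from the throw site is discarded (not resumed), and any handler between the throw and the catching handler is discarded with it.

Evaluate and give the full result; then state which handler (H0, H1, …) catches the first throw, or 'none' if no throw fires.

Answer: 23 ; first throw caught by: H1

Evaluation trace:
put(8) @ H0 ⇒ s:=8
throw(1) @ H1 caught ⇒ 23
= 23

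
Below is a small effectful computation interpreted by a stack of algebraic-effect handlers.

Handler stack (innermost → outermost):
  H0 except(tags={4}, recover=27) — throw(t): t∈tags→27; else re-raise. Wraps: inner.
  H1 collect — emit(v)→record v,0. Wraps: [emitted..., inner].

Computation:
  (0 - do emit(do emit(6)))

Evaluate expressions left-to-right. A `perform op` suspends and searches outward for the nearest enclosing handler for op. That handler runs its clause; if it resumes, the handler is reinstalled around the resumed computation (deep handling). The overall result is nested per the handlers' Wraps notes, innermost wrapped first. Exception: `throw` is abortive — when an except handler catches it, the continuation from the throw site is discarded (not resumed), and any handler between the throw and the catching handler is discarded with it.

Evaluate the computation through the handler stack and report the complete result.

Step-by-step:
emit(6) @ H1 ⇒ out+=6
emit(0) @ H1 ⇒ out+=0
H0 returns 0
H1 returns [6, 0, 0]
= [6, 0, 0]

Answer: [6, 0, 0]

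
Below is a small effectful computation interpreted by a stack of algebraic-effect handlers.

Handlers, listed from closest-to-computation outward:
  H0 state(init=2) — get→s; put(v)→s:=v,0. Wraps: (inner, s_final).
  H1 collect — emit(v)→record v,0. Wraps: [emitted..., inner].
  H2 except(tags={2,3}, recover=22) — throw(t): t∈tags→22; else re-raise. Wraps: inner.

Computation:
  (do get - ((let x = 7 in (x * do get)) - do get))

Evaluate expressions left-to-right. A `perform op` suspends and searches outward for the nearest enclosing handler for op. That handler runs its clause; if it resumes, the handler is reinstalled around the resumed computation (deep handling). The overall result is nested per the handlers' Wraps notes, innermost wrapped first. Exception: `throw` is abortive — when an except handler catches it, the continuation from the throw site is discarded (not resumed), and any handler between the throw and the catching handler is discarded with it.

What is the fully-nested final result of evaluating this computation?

Working:
get @ H0 ⇒ 2
get @ H0 ⇒ 2
get @ H0 ⇒ 2
H0 returns (-10, 2)
H1 returns [(-10, 2)]
H2 returns [(-10, 2)]
= [(-10, 2)]

Answer: [(-10, 2)]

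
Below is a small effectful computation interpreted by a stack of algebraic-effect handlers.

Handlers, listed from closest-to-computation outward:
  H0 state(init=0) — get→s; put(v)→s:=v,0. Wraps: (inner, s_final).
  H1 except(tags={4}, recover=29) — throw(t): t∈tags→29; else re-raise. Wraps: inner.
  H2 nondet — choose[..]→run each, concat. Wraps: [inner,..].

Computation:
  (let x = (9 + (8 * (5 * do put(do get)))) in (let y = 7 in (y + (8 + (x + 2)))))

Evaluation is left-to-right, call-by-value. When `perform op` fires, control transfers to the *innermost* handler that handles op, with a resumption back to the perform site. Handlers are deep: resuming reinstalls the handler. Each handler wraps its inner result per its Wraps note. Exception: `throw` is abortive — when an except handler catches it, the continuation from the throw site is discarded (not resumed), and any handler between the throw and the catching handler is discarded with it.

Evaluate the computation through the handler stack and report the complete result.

Step-by-step:
get @ H0 ⇒ 0
put(0) @ H0 ⇒ s:=0
H0 returns (26, 0)
H1 returns (26, 0)
H2 returns [(26, 0)]
= [(26, 0)]

Answer: [(26, 0)]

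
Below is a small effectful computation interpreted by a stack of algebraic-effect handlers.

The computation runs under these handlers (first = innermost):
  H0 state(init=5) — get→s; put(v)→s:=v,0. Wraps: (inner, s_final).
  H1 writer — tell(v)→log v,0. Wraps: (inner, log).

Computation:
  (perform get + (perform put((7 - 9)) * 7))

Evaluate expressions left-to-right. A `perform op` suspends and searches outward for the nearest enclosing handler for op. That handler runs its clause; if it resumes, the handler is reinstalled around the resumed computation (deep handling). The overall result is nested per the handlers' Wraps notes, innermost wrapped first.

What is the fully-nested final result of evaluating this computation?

Answer: ((5, -2), ())

Working:
get @ H0 ⇒ 5
put(-2) @ H0 ⇒ s:=-2
H0 returns (5, -2)
H1 returns ((5, -2), ())
= ((5, -2), ())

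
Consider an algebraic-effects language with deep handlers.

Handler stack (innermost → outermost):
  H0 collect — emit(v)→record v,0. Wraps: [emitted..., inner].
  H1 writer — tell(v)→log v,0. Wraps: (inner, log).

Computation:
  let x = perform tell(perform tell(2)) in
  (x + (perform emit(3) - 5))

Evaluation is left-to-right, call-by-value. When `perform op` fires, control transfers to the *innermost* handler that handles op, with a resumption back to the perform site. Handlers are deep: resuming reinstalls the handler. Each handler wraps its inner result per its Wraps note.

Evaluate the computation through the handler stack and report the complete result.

Working:
tell(2) @ H1 ⇒ log+=2
tell(0) @ H1 ⇒ log+=0
emit(3) @ H0 ⇒ out+=3
H0 returns [3, -5]
H1 returns ([3, -5], (2, 0))
= ([3, -5], (2, 0))

Answer: ([3, -5], (2, 0))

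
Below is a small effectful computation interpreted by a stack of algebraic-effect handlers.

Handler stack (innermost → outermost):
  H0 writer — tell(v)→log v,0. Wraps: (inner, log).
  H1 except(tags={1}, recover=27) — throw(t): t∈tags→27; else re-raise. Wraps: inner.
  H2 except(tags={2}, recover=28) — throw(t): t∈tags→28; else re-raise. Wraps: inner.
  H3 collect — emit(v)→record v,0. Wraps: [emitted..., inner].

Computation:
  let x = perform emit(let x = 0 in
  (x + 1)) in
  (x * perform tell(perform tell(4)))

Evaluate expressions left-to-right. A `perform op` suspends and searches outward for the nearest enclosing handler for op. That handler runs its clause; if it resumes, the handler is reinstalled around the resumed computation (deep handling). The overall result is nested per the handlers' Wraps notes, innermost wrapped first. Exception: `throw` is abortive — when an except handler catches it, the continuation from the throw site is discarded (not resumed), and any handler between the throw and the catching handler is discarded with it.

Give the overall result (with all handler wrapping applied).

Answer: [1, (0, (4, 0))]

Working:
emit(1) @ H3 ⇒ out+=1
tell(4) @ H0 ⇒ log+=4
tell(0) @ H0 ⇒ log+=0
H0 returns (0, (4, 0))
H1 returns (0, (4, 0))
H2 returns (0, (4, 0))
H3 returns [1, (0, (4, 0))]
= [1, (0, (4, 0))]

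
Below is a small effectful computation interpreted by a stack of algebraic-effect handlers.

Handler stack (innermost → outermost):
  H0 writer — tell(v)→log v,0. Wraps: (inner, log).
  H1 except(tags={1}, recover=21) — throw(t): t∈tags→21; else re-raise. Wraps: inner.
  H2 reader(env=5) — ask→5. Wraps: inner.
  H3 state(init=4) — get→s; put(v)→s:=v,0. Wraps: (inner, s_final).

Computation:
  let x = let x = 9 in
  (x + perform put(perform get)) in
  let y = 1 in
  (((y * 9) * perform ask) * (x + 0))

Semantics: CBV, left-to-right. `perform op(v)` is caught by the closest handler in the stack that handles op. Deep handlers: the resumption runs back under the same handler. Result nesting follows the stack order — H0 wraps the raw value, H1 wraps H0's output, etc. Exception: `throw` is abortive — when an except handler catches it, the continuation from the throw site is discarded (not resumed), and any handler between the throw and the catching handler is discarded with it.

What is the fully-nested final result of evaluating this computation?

Answer: ((405, ()), 4)

Step-by-step:
get @ H3 ⇒ 4
put(4) @ H3 ⇒ s:=4
ask @ H2 ⇒ 5
H0 returns (405, ())
H1 returns (405, ())
H2 returns (405, ())
H3 returns ((405, ()), 4)
= ((405, ()), 4)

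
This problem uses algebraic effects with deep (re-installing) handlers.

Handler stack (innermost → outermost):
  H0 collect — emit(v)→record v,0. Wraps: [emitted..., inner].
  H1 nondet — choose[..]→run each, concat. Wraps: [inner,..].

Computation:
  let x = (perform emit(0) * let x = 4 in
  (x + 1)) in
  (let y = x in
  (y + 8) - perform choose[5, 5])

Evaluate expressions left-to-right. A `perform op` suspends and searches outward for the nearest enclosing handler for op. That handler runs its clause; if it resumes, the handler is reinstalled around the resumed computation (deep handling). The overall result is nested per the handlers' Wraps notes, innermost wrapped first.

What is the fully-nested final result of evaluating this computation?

Step-by-step:
emit(0) @ H0 ⇒ out+=0
choose[5, 5] @ H1
  branch[0] choose=5:
    H0 returns [0, 3]
    H1 returns [[0, 3]]
  branch[1] choose=5:
    H0 returns [0, 3]
    H1 returns [[0, 3]]
= [[0, 3], [0, 3]]

Answer: [[0, 3], [0, 3]]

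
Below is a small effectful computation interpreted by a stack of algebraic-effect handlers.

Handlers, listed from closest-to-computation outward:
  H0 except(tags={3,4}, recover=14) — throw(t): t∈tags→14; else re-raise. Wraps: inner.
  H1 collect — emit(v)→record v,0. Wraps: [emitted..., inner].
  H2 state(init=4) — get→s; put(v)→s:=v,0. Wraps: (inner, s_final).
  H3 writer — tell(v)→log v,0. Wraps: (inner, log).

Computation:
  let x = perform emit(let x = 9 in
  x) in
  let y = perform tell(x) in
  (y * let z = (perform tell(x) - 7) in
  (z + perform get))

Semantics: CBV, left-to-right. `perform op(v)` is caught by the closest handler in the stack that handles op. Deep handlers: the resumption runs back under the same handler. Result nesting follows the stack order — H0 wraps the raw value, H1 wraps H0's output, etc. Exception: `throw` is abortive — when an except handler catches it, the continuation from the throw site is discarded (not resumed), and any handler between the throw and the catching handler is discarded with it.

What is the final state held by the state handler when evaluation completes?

Answer: 4

Step-by-step:
emit(9) @ H1 ⇒ out+=9
tell(0) @ H3 ⇒ log+=0
tell(0) @ H3 ⇒ log+=0
get @ H2 ⇒ 4
H0 returns 0
H1 returns [9, 0]
H2 returns ([9, 0], 4)
H3 returns (([9, 0], 4), (0, 0))
= (([9, 0], 4), (0, 0))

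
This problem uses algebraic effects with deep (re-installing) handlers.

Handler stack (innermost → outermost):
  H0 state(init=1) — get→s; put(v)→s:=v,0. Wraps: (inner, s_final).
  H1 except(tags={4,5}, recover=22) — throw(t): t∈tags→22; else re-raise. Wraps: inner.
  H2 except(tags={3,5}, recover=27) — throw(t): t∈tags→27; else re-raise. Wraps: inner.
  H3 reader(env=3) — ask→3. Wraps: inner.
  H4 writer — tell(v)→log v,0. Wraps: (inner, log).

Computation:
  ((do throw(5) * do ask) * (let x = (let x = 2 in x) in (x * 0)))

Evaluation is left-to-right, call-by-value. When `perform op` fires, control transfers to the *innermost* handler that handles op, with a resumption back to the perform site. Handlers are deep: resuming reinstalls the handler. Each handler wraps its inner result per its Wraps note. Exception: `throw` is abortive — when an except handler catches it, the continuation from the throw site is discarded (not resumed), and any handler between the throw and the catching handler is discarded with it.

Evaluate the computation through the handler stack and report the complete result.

Evaluation trace:
throw(5) @ H1 caught ⇒ 22
H2 returns 22
H3 returns 22
H4 returns (22, ())
= (22, ())

Answer: (22, ())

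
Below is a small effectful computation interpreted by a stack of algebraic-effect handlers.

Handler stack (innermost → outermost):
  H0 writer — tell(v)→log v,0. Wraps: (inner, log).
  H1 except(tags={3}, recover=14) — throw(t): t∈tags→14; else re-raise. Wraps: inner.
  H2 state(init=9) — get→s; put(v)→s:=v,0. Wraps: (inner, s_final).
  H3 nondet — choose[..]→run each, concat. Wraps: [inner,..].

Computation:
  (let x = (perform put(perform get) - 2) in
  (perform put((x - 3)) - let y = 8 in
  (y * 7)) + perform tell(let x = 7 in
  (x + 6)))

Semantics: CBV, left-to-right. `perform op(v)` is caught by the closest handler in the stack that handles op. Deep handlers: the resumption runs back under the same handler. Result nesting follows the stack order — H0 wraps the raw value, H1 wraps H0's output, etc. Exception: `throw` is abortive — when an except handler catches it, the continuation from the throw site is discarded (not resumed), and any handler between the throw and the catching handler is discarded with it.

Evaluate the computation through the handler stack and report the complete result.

Answer: [((-56, (13)), -5)]

Step-by-step:
get @ H2 ⇒ 9
put(9) @ H2 ⇒ s:=9
put(-5) @ H2 ⇒ s:=-5
tell(13) @ H0 ⇒ log+=13
H0 returns (-56, (13))
H1 returns (-56, (13))
H2 returns ((-56, (13)), -5)
H3 returns [((-56, (13)), -5)]
= [((-56, (13)), -5)]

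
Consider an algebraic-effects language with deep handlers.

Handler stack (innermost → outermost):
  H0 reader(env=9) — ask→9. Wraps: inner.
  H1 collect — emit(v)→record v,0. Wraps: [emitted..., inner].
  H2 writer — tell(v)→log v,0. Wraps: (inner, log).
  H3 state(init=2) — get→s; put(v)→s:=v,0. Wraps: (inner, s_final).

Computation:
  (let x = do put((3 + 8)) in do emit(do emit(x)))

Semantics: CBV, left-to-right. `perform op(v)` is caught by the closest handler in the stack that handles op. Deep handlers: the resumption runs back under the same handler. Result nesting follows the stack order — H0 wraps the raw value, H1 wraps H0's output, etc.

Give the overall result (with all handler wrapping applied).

Evaluation trace:
put(11) @ H3 ⇒ s:=11
emit(0) @ H1 ⇒ out+=0
emit(0) @ H1 ⇒ out+=0
H0 returns 0
H1 returns [0, 0, 0]
H2 returns ([0, 0, 0], ())
H3 returns (([0, 0, 0], ()), 11)
= (([0, 0, 0], ()), 11)

Answer: (([0, 0, 0], ()), 11)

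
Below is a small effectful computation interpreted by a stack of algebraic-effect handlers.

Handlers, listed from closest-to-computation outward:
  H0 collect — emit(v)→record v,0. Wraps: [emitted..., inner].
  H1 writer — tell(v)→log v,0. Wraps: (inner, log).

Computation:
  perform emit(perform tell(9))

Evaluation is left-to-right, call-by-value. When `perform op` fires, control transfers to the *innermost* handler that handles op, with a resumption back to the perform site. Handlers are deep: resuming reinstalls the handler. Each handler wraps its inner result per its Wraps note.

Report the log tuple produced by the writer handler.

Step-by-step:
tell(9) @ H1 ⇒ log+=9
emit(0) @ H0 ⇒ out+=0
H0 returns [0, 0]
H1 returns ([0, 0], (9))
= ([0, 0], (9))

Answer: (9)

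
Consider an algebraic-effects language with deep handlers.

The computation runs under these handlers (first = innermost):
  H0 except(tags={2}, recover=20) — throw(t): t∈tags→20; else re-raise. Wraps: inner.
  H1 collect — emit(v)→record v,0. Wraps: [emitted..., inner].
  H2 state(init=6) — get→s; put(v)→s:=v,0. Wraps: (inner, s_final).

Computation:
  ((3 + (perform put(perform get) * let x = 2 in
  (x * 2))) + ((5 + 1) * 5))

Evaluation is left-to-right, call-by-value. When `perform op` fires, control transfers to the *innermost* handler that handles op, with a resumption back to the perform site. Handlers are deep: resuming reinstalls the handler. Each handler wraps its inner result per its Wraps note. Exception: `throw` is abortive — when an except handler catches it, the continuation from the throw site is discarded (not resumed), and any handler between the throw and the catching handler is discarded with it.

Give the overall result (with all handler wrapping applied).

Step-by-step:
get @ H2 ⇒ 6
put(6) @ H2 ⇒ s:=6
H0 returns 33
H1 returns [33]
H2 returns ([33], 6)
= ([33], 6)

Answer: ([33], 6)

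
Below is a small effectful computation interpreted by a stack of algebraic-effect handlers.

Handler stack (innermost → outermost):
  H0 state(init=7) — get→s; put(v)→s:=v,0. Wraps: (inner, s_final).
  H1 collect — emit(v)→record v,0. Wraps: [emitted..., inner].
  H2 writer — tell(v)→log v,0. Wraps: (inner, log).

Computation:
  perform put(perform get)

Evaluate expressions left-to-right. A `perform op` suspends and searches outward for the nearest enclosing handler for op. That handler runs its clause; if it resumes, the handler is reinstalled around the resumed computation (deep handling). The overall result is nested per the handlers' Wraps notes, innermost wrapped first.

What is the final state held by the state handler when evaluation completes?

Working:
get @ H0 ⇒ 7
put(7) @ H0 ⇒ s:=7
H0 returns (0, 7)
H1 returns [(0, 7)]
H2 returns ([(0, 7)], ())
= ([(0, 7)], ())

Answer: 7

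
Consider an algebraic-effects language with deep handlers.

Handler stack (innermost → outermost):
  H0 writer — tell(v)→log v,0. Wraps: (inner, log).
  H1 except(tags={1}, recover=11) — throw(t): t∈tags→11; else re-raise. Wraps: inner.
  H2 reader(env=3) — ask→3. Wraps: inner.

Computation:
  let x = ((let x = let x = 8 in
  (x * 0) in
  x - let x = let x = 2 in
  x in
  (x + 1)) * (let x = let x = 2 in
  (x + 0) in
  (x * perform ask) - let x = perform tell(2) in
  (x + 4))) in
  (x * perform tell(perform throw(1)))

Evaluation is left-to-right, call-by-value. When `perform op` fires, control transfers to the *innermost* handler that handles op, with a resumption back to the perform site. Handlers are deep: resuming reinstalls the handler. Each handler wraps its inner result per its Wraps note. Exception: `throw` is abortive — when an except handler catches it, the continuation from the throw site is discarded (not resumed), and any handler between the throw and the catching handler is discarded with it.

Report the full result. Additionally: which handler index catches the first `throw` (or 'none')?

Answer: 11 ; first throw caught by: H1

Step-by-step:
ask @ H2 ⇒ 3
tell(2) @ H0 ⇒ log+=2
throw(1) @ H1 caught ⇒ 11
H2 returns 11
= 11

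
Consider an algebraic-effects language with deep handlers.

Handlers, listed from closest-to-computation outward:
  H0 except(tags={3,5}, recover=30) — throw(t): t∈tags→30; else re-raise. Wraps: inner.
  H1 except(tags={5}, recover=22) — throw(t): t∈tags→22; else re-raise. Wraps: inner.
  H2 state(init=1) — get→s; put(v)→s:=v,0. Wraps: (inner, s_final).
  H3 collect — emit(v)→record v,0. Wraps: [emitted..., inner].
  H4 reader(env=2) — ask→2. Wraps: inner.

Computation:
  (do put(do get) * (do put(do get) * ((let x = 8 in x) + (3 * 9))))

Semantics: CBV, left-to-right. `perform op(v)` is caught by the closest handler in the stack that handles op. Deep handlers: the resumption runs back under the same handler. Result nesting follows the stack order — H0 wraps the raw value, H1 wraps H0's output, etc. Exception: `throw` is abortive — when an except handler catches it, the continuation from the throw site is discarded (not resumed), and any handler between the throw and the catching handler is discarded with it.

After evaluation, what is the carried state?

Answer: 1

Working:
get @ H2 ⇒ 1
put(1) @ H2 ⇒ s:=1
get @ H2 ⇒ 1
put(1) @ H2 ⇒ s:=1
H0 returns 0
H1 returns 0
H2 returns (0, 1)
H3 returns [(0, 1)]
H4 returns [(0, 1)]
= [(0, 1)]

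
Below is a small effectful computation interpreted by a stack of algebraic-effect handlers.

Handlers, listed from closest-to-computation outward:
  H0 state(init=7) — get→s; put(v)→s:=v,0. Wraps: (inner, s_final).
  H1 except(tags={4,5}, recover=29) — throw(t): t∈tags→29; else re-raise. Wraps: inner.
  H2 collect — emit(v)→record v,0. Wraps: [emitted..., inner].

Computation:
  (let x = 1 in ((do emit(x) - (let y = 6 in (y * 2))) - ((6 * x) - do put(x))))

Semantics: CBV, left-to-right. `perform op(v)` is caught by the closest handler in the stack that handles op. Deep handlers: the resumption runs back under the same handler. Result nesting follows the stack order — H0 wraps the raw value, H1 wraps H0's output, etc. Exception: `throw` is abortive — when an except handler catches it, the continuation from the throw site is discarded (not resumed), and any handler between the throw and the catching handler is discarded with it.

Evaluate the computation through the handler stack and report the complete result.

Evaluation trace:
emit(1) @ H2 ⇒ out+=1
put(1) @ H0 ⇒ s:=1
H0 returns (-18, 1)
H1 returns (-18, 1)
H2 returns [1, (-18, 1)]
= [1, (-18, 1)]

Answer: [1, (-18, 1)]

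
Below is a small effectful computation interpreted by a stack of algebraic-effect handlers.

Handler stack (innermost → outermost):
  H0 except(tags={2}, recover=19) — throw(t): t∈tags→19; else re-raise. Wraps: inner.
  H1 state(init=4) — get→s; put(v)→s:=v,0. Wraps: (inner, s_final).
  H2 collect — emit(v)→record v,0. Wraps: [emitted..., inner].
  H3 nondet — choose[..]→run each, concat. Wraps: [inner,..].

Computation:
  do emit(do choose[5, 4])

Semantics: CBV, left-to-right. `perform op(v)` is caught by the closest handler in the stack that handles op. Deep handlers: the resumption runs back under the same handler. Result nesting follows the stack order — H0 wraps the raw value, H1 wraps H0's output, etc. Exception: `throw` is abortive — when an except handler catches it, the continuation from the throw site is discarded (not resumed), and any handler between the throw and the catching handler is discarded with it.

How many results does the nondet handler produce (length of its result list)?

Answer: 2

Evaluation trace:
choose[5, 4] @ H3
  branch[0] choose=5:
    emit(5) @ H2 ⇒ out+=5
    H0 returns 0
    H1 returns (0, 4)
    H2 returns [5, (0, 4)]
    H3 returns [[5, (0, 4)]]
  branch[1] choose=4:
    emit(4) @ H2 ⇒ out+=4
    H0 returns 0
    H1 returns (0, 4)
    H2 returns [4, (0, 4)]
    H3 returns [[4, (0, 4)]]
= [[5, (0, 4)], [4, (0, 4)]]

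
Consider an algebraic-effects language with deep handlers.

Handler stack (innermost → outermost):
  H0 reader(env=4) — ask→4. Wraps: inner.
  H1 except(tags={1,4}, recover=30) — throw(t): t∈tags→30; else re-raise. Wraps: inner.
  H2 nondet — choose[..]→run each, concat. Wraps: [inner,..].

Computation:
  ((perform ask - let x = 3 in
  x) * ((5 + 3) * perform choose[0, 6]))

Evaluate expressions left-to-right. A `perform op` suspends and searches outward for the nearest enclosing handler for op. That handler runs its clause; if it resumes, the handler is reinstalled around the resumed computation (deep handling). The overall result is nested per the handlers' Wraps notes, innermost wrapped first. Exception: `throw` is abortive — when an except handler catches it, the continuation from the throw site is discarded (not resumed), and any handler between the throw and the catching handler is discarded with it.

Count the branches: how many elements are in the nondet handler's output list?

Answer: 2

Working:
ask @ H0 ⇒ 4
choose[0, 6] @ H2
  branch[0] choose=0:
    H0 returns 0
    H1 returns 0
    H2 returns [0]
  branch[1] choose=6:
    H0 returns 48
    H1 returns 48
    H2 returns [48]
= [0, 48]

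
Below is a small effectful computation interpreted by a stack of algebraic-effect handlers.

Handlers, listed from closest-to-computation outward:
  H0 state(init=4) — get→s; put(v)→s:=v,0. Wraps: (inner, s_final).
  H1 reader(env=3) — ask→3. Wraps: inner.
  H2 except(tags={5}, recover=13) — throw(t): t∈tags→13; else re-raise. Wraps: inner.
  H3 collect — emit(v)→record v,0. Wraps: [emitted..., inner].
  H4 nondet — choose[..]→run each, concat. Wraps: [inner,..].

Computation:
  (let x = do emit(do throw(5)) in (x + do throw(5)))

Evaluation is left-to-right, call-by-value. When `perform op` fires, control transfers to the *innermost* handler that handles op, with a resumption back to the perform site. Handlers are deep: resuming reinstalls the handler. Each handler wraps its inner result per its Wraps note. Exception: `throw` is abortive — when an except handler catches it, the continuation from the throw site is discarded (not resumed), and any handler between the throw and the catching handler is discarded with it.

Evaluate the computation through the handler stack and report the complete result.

Answer: [[13]]

Step-by-step:
throw(5) @ H2 caught ⇒ 13
H3 returns [13]
H4 returns [[13]]
= [[13]]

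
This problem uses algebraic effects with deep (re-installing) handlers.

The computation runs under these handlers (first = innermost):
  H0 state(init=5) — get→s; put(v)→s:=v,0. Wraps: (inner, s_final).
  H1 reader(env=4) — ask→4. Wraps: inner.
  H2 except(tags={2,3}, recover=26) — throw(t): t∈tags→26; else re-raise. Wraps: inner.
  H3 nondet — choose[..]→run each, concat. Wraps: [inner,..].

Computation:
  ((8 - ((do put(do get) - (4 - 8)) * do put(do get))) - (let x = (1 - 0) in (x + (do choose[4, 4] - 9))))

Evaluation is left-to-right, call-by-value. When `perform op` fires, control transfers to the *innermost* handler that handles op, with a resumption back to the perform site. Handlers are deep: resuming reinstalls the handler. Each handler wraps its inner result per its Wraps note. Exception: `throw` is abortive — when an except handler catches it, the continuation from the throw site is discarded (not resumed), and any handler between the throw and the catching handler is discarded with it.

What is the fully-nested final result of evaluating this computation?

Answer: [(12, 5), (12, 5)]

Working:
get @ H0 ⇒ 5
put(5) @ H0 ⇒ s:=5
get @ H0 ⇒ 5
put(5) @ H0 ⇒ s:=5
choose[4, 4] @ H3
  branch[0] choose=4:
    H0 returns (12, 5)
    H1 returns (12, 5)
    H2 returns (12, 5)
    H3 returns [(12, 5)]
  branch[1] choose=4:
    H0 returns (12, 5)
    H1 returns (12, 5)
    H2 returns (12, 5)
    H3 returns [(12, 5)]
= [(12, 5), (12, 5)]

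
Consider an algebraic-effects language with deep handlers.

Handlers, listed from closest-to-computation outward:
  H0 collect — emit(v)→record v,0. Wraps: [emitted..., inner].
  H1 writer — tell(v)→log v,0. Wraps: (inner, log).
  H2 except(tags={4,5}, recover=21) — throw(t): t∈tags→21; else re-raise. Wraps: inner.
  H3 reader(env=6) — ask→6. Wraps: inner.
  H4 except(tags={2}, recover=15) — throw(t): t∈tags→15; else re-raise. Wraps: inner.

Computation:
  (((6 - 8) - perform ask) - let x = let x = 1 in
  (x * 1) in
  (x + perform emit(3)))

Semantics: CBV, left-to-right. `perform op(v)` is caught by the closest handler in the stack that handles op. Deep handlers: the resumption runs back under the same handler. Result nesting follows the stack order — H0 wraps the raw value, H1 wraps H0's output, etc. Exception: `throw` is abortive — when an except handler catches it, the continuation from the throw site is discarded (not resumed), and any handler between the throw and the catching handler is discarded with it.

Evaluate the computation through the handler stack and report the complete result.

Answer: ([3, -9], ())

Working:
ask @ H3 ⇒ 6
emit(3) @ H0 ⇒ out+=3
H0 returns [3, -9]
H1 returns ([3, -9], ())
H2 returns ([3, -9], ())
H3 returns ([3, -9], ())
H4 returns ([3, -9], ())
= ([3, -9], ())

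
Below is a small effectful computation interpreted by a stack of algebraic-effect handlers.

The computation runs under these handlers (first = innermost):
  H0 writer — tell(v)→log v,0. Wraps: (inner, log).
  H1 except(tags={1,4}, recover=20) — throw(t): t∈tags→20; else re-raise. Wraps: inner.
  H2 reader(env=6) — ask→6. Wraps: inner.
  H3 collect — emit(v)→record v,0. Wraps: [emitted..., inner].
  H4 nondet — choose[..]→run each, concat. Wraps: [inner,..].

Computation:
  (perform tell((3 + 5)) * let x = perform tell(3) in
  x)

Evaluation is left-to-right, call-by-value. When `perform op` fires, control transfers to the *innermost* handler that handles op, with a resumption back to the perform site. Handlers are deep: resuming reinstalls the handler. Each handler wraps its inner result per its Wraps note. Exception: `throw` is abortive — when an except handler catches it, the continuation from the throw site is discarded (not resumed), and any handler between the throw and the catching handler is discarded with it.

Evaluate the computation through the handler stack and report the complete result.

Evaluation trace:
tell(8) @ H0 ⇒ log+=8
tell(3) @ H0 ⇒ log+=3
H0 returns (0, (8, 3))
H1 returns (0, (8, 3))
H2 returns (0, (8, 3))
H3 returns [(0, (8, 3))]
H4 returns [[(0, (8, 3))]]
= [[(0, (8, 3))]]

Answer: [[(0, (8, 3))]]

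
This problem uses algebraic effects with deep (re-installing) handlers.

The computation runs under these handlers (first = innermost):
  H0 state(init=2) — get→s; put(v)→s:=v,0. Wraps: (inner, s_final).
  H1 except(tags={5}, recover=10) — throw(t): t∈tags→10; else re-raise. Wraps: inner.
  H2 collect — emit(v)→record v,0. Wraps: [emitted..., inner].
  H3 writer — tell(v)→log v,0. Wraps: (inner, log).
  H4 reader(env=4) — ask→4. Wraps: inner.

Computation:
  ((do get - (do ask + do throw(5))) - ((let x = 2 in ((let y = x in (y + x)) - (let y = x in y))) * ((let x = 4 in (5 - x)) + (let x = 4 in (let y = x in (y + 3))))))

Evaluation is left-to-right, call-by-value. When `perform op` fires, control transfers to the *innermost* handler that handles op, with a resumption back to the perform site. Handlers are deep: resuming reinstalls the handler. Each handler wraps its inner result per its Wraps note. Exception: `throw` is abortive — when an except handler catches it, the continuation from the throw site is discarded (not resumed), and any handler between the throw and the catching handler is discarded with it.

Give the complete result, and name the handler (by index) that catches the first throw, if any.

Answer: ([10], ()) ; first throw caught by: H1

Evaluation trace:
get @ H0 ⇒ 2
ask @ H4 ⇒ 4
throw(5) @ H1 caught ⇒ 10
H2 returns [10]
H3 returns ([10], ())
H4 returns ([10], ())
= ([10], ())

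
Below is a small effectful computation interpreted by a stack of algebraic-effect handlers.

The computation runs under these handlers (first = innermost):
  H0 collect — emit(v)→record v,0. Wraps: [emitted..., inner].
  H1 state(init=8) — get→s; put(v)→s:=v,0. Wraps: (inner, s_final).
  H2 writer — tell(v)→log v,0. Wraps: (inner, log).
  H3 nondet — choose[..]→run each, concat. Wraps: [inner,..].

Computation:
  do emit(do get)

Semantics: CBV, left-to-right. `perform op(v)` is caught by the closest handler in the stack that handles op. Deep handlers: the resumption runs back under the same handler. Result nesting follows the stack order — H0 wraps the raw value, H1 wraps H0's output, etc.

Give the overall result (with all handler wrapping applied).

Answer: [(([8, 0], 8), ())]

Evaluation trace:
get @ H1 ⇒ 8
emit(8) @ H0 ⇒ out+=8
H0 returns [8, 0]
H1 returns ([8, 0], 8)
H2 returns (([8, 0], 8), ())
H3 returns [(([8, 0], 8), ())]
= [(([8, 0], 8), ())]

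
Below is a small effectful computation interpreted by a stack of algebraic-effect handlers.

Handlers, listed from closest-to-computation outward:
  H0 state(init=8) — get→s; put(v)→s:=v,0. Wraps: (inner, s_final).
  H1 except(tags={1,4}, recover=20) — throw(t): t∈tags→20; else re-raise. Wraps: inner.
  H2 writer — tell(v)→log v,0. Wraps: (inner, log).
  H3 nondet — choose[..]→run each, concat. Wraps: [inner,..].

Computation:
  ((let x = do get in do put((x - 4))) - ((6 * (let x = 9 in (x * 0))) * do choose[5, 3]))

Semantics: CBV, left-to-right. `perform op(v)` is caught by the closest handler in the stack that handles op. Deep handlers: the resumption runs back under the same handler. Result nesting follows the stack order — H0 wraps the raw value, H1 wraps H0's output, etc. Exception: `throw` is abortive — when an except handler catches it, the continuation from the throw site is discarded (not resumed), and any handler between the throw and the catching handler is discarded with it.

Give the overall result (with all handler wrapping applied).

Answer: [((0, 4), ()), ((0, 4), ())]

Working:
get @ H0 ⇒ 8
put(4) @ H0 ⇒ s:=4
choose[5, 3] @ H3
  branch[0] choose=5:
    H0 returns (0, 4)
    H1 returns (0, 4)
    H2 returns ((0, 4), ())
    H3 returns [((0, 4), ())]
  branch[1] choose=3:
    H0 returns (0, 4)
    H1 returns (0, 4)
    H2 returns ((0, 4), ())
    H3 returns [((0, 4), ())]
= [((0, 4), ()), ((0, 4), ())]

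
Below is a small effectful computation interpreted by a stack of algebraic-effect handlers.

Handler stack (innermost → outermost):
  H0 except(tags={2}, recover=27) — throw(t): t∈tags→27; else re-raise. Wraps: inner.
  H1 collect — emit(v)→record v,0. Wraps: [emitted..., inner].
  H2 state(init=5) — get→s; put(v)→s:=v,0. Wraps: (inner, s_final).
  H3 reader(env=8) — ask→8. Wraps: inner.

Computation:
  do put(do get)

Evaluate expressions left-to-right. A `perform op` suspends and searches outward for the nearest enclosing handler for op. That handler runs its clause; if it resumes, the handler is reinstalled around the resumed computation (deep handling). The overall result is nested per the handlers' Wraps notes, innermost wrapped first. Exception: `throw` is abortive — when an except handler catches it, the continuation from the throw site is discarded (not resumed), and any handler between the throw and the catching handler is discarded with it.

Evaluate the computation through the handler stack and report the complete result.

Answer: ([0], 5)

Working:
get @ H2 ⇒ 5
put(5) @ H2 ⇒ s:=5
H0 returns 0
H1 returns [0]
H2 returns ([0], 5)
H3 returns ([0], 5)
= ([0], 5)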